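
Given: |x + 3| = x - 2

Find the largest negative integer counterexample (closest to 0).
Testing negative integers from -1 downward:
x = -1: LHS = |(-1) + 3| = |2| = 2, RHS = (-1) - 2 = -3; 2 = -3 — FAILS  ← closest negative counterexample to 0

Answer: x = -1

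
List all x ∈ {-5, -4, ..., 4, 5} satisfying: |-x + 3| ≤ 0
Holds for: {3}
Fails for: {-5, -4, -3, -2, -1, 0, 1, 2, 4, 5}

Answer: {3}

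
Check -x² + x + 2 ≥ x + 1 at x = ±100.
x = 100: LHS = -100² + 100 + 2 = -9898, RHS = 100 + 1 = 101; -9898 ≥ 101 — FAILS
x = -100: LHS = -(-100)² + (-100) + 2 = -10098, RHS = (-100) + 1 = -99; -10098 ≥ -99 — FAILS

Answer: No, fails for both x = 100 and x = -100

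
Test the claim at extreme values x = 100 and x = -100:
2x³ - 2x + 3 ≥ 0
x = 100: LHS = 2·100³ - 2·100 + 3 = 1999803; 1999803 ≥ 0 — holds
x = -100: LHS = 2·(-100)³ - 2·(-100) + 3 = -1999797; -1999797 ≥ 0 — FAILS

Answer: Partially: holds for x = 100, fails for x = -100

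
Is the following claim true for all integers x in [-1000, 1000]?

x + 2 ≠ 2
The claim fails at x = 0:
x = 0: LHS = 0 + 2 = 2; 2 ≠ 2 — FAILS

Because a single integer refutes it, the statement is false.

Answer: False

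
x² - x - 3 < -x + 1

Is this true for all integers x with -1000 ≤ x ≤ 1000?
The claim fails at x = 2:
x = 2: LHS = 2² - 2 - 3 = -1, RHS = -2 + 1 = -1; -1 < -1 — FAILS

Because a single integer refutes it, the statement is false.

Answer: False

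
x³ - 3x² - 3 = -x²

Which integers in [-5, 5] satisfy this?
Track d = LHS − RHS over the integers in [-5, 5]. Equality would need d = 0, but d changes sign only between consecutive integers, jumping over 0:
x = 2: LHS = 2³ - 3·2² - 3 = -7, RHS = -2² = -4; -7 = -4 — FAILS  (d = -3)
x = 3: LHS = 3³ - 3·3² - 3 = -3, RHS = -3² = -9; -3 = -9 — FAILS  (d = 6)
Away from these crossings d keeps a constant sign, and checking every integer in [-5, 5] confirms d ≠ 0 throughout. Hence the two sides are never equal, so the claimed relation (=) fails for every integer in [-5, 5].

Answer: None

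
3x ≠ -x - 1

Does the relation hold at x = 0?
x = 0: LHS = 3·0 = 0, RHS = -0 - 1 = -1; 0 ≠ -1 — holds

The relation is satisfied at x = 0.

Answer: Yes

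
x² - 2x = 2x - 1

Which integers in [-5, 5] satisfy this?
Track d = LHS − RHS over the integers in [-5, 5]. Equality would need d = 0, but d changes sign only between consecutive integers, jumping over 0:
x = 0: LHS = 0² - 2·0 = 0, RHS = 2·0 - 1 = -1; 0 = -1 — FAILS  (d = 1)
x = 1: LHS = 1² - 2·1 = -1, RHS = 2·1 - 1 = 1; -1 = 1 — FAILS  (d = -2)
x = 3: LHS = 3² - 2·3 = 3, RHS = 2·3 - 1 = 5; 3 = 5 — FAILS  (d = -2)
x = 4: LHS = 4² - 2·4 = 8, RHS = 2·4 - 1 = 7; 8 = 7 — FAILS  (d = 1)
Away from these crossings d keeps a constant sign, and checking every integer in [-5, 5] confirms d ≠ 0 throughout. Hence the two sides are never equal, so the claimed relation (=) fails for every integer in [-5, 5].

Answer: None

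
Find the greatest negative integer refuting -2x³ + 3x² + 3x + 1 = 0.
Testing negative integers from -1 downward:
x = -1: LHS = -2·(-1)³ + 3·(-1)² + 3·(-1) + 1 = 3; 3 = 0 — FAILS  ← closest negative counterexample to 0

Answer: x = -1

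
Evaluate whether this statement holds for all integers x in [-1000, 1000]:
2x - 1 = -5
The claim fails at x = 0:
x = 0: LHS = 2·0 - 1 = -1; -1 = -5 — FAILS

Because a single integer refutes it, the statement is false.

Answer: False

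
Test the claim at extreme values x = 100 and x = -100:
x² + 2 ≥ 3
x = 100: LHS = 100² + 2 = 10002; 10002 ≥ 3 — holds
x = -100: LHS = (-100)² + 2 = 10002; 10002 ≥ 3 — holds

Answer: Yes, holds for both x = 100 and x = -100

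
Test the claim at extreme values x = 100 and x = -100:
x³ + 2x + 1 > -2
x = 100: LHS = 100³ + 2·100 + 1 = 1000201; 1000201 > -2 — holds
x = -100: LHS = (-100)³ + 2·(-100) + 1 = -1000199; -1000199 > -2 — FAILS

Answer: Partially: holds for x = 100, fails for x = -100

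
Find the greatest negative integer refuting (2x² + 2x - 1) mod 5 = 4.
Testing negative integers from -1 downward:
x = -1: LHS = (2·(-1)² + 2·(-1) - 1) mod 5 = (-1) mod 5 = 4; 4 = 4 — holds
x = -2: LHS = (2·(-2)² + 2·(-2) - 1) mod 5 = 3 mod 5 = 3; 3 = 4 — FAILS  ← closest negative counterexample to 0

Answer: x = -2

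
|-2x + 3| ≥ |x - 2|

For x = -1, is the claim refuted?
Substitute x = -1 into the relation:
x = -1: LHS = |-2·(-1) + 3| = |5| = 5, RHS = |(-1) - 2| = |-3| = 3; 5 ≥ 3 — holds

The relation holds at x = -1, so it is not a counterexample.

Answer: No, x = -1 is not a counterexample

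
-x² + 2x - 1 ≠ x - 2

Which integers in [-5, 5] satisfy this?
Track d = LHS − RHS over the integers in [-5, 5]. Equality would need d = 0, but d changes sign only between consecutive integers, jumping over 0:
x = -1: LHS = -(-1)² + 2·(-1) - 1 = -4, RHS = (-1) - 2 = -3; -4 ≠ -3 — holds  (d = -1)
x = 0: LHS = -0² + 2·0 - 1 = -1, RHS = 0 - 2 = -2; -1 ≠ -2 — holds  (d = 1)
x = 1: LHS = -1² + 2·1 - 1 = 0, RHS = 1 - 2 = -1; 0 ≠ -1 — holds  (d = 1)
x = 2: LHS = -2² + 2·2 - 1 = -1, RHS = 2 - 2 = 0; -1 ≠ 0 — holds  (d = -1)
Away from these crossings d keeps a constant sign, and checking every integer in [-5, 5] confirms d ≠ 0 throughout. Hence the two sides are never equal, so the relation holds for every integer in [-5, 5].

Answer: All integers in [-5, 5]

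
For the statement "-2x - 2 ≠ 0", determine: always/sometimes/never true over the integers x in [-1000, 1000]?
Holds at x = 0: LHS = -2·0 - 2 = -2; -2 ≠ 0 — holds
Fails at x = -1: LHS = -2·(-1) - 2 = 0; 0 ≠ 0 — FAILS
It is satisfied by some integers in the range but not all.

Answer: Sometimes true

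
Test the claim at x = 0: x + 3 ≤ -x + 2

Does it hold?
x = 0: LHS = 0 + 3 = 3, RHS = -0 + 2 = 2; 3 ≤ 2 — FAILS

The relation fails at x = 0, so x = 0 is a counterexample.

Answer: No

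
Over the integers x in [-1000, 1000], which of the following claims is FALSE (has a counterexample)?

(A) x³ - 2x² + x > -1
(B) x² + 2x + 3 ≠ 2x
(A) x = -1: LHS = (-1)³ - 2·(-1)² + (-1) = -4; -4 > -1 — FAILS

(B) Over all integers in [-1000, 1000], LHS − RHS is always positive; it is smallest at x = 0, where it equals 3:
x = 0: LHS = 0² + 2·0 + 3 = 3, RHS = 2·0 = 0; 3 ≠ 0 — holds
At the ends of the range:
x = -1000: LHS = (-1000)² + 2·(-1000) + 3 = 998003, RHS = 2·(-1000) = -2000; 998003 ≠ -2000 — holds
x = 1000: LHS = 1000² + 2·1000 + 3 = 1002003, RHS = 2·1000 = 2000; 1002003 ≠ 2000 — holds
Hence LHS − RHS is never 0, i.e. the two sides are never equal, so the relation holds for every integer in [-1000, 1000].

Only (A) has a counterexample.

Answer: A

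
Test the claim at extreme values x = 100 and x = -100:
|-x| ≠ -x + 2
x = 100: LHS = |-100| = 100, RHS = -100 + 2 = -98; 100 ≠ -98 — holds
x = -100: LHS = |-(-100)| = |100| = 100, RHS = -(-100) + 2 = 102; 100 ≠ 102 — holds

Answer: Yes, holds for both x = 100 and x = -100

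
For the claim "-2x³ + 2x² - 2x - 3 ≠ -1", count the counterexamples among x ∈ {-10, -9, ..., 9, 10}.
Track d = LHS − RHS over the integers in [-10, 10]. Equality would need d = 0, but d changes sign only between consecutive integers, jumping over 0:
x = -1: LHS = -2·(-1)³ + 2·(-1)² - 2·(-1) - 3 = 3; 3 ≠ -1 — holds  (d = 4)
x = 0: LHS = -2·0³ + 2·0² - 2·0 - 3 = -3; -3 ≠ -1 — holds  (d = -2)
Away from these crossings d keeps a constant sign, and checking every integer in [-10, 10] confirms d ≠ 0 throughout. Hence the two sides are never equal, so the relation holds for every integer in [-10, 10].

No counterexample appears in that range.

Answer: 0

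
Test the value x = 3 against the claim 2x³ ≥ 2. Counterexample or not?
Substitute x = 3 into the relation:
x = 3: LHS = 2·3³ = 54; 54 ≥ 2 — holds

The claim holds here, so x = 3 is not a counterexample. (A counterexample exists elsewhere, e.g. x = 0.)

Answer: No, x = 3 is not a counterexample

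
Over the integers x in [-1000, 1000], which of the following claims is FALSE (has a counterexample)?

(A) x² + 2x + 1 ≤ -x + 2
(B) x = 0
(A) x = 1: LHS = 1² + 2·1 + 1 = 4, RHS = -1 + 2 = 1; 4 ≤ 1 — FAILS
(B) x = 1: 1 = 0 — FAILS

Answer: Both A and B are false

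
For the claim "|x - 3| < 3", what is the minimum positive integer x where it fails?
Testing positive integers:
x = 1: LHS = |1 - 3| = |-2| = 2; 2 < 3 — holds
x = 2: LHS = |2 - 3| = |-1| = 1; 1 < 3 — holds
x = 3: LHS = |3 - 3| = |0| = 0; 0 < 3 — holds
x = 4: LHS = |4 - 3| = |1| = 1; 1 < 3 — holds
x = 5: LHS = |5 - 3| = |2| = 2; 2 < 3 — holds
x = 6: LHS = |6 - 3| = |3| = 3; 3 < 3 — FAILS  ← smallest positive counterexample

Answer: x = 6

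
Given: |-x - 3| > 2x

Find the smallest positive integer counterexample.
Testing positive integers:
x = 1: LHS = |-1 - 3| = |-4| = 4, RHS = 2·1 = 2; 4 > 2 — holds
x = 2: LHS = |-2 - 3| = |-5| = 5, RHS = 2·2 = 4; 5 > 4 — holds
x = 3: LHS = |-3 - 3| = |-6| = 6, RHS = 2·3 = 6; 6 > 6 — FAILS  ← smallest positive counterexample

Answer: x = 3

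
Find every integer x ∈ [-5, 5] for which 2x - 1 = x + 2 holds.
Holds for: {3}
Fails for: {-5, -4, -3, -2, -1, 0, 1, 2, 4, 5}

Answer: {3}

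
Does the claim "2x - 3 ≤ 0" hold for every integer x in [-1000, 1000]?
The claim fails at x = 2:
x = 2: LHS = 2·2 - 3 = 1; 1 ≤ 0 — FAILS

Because a single integer refutes it, the statement is false.

Answer: False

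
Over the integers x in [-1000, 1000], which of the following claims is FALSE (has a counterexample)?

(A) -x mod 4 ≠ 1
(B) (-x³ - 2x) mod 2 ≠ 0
(A) x = -1: LHS = (-(-1)) mod 4 = 1 mod 4 = 1; 1 ≠ 1 — FAILS
(B) x = 0: LHS = (-0³ - 2·0) mod 2 = 0 mod 2 = 0; 0 ≠ 0 — FAILS

Answer: Both A and B are false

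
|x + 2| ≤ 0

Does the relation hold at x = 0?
x = 0: LHS = |0 + 2| = |2| = 2; 2 ≤ 0 — FAILS

The relation fails at x = 0, so x = 0 is a counterexample.

Answer: No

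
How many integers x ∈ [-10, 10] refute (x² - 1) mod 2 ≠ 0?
Counterexamples in [-10, 10]: {-9, -7, -5, -3, -1, 1, 3, 5, 7, 9}.

Counting them gives 10 values.

Answer: 10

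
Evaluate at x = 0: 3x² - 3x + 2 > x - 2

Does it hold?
x = 0: LHS = 3·0² - 3·0 + 2 = 2, RHS = 0 - 2 = -2; 2 > -2 — holds

The relation is satisfied at x = 0.

Answer: Yes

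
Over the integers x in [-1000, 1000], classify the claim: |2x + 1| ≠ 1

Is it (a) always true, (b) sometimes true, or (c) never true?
Holds at x = 1: LHS = |2·1 + 1| = |3| = 3; 3 ≠ 1 — holds
Fails at x = 0: LHS = |2·0 + 1| = |1| = 1; 1 ≠ 1 — FAILS
It is satisfied by some integers in the range but not all.

Answer: Sometimes true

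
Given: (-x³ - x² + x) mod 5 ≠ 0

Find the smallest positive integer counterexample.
Testing positive integers:
x = 1: LHS = (-1³ - 1² + 1) mod 5 = (-1) mod 5 = 4; 4 ≠ 0 — holds
x = 2: LHS = (-2³ - 2² + 2) mod 5 = (-10) mod 5 = 0; 0 ≠ 0 — FAILS  ← smallest positive counterexample

Answer: x = 2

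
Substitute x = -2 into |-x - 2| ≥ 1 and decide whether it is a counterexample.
Substitute x = -2 into the relation:
x = -2: LHS = |-(-2) - 2| = |0| = 0; 0 ≥ 1 — FAILS

Since the claim fails at x = -2, this value is a counterexample.

Answer: Yes, x = -2 is a counterexample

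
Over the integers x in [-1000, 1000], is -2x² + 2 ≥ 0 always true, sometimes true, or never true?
Holds at x = 0: LHS = -2·0² + 2 = 2; 2 ≥ 0 — holds
Fails at x = 2: LHS = -2·2² + 2 = -6; -6 ≥ 0 — FAILS
It is satisfied by some integers in the range but not all.

Answer: Sometimes true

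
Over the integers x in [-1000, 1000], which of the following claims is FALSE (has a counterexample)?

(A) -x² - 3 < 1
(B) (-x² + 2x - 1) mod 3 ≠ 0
(A) Over all integers in [-1000, 1000], LHS − RHS is largest at x = 0, where it equals -4:
x = 0: LHS = -0² - 3 = -3; -3 < 1 — holds
At the ends of the range:
x = -1000: LHS = -(-1000)² - 3 = -1000003; -1000003 < 1 — holds
x = 1000: LHS = -1000² - 3 = -1000003; -1000003 < 1 — holds
Hence LHS − RHS is never zero or positive, i.e. LHS < RHS throughout, so the relation holds for every integer in [-1000, 1000].

(B) x = 1: LHS = (-1² + 2·1 - 1) mod 3 = 0 mod 3 = 0; 0 ≠ 0 — FAILS

Only (B) has a counterexample.

Answer: B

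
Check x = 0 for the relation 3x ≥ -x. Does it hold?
x = 0: LHS = 3·0 = 0, RHS = -0 = 0; 0 ≥ 0 — holds

The relation is satisfied at x = 0.

Answer: Yes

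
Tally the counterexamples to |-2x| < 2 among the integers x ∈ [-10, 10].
Counterexamples in [-10, 10]: {-10, -9, -8, -7, -6, -5, -4, -3, -2, -1, 1, 2, 3, 4, 5, 6, 7, 8, 9, 10}.

Counting them gives 20 values.

Answer: 20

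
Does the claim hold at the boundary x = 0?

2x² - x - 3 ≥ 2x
x = 0: LHS = 2·0² - 0 - 3 = -3, RHS = 2·0 = 0; -3 ≥ 0 — FAILS

The relation fails at x = 0, so x = 0 is a counterexample.

Answer: No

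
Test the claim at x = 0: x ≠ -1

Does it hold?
x = 0: 0 ≠ -1 — holds

The relation is satisfied at x = 0.

Answer: Yes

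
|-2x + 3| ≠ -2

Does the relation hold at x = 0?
x = 0: LHS = |-2·0 + 3| = |3| = 3; 3 ≠ -2 — holds

The relation is satisfied at x = 0.

Answer: Yes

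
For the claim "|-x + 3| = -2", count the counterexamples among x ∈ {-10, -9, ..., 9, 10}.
Counterexamples in [-10, 10]: {-10, -9, -8, -7, -6, -5, -4, -3, -2, -1, 0, 1, 2, 3, 4, 5, 6, 7, 8, 9, 10}.

Counting them gives 21 values.

Answer: 21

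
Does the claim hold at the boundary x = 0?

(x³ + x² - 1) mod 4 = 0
x = 0: LHS = (0³ + 0² - 1) mod 4 = (-1) mod 4 = 3; 3 = 0 — FAILS

The relation fails at x = 0, so x = 0 is a counterexample.

Answer: No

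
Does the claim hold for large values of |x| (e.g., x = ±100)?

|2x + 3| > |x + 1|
x = 100: LHS = |2·100 + 3| = |203| = 203, RHS = |100 + 1| = |101| = 101; 203 > 101 — holds
x = -100: LHS = |2·(-100) + 3| = |-197| = 197, RHS = |(-100) + 1| = |-99| = 99; 197 > 99 — holds

Answer: Yes, holds for both x = 100 and x = -100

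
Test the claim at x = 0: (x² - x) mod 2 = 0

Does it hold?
x = 0: LHS = (0² - 0) mod 2 = 0 mod 2 = 0; 0 = 0 — holds

The relation is satisfied at x = 0.

Answer: Yes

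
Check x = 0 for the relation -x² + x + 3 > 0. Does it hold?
x = 0: LHS = -0² + 0 + 3 = 3; 3 > 0 — holds

The relation is satisfied at x = 0.

Answer: Yes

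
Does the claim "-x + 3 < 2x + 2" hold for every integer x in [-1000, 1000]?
The claim fails at x = 0:
x = 0: LHS = -0 + 3 = 3, RHS = 2·0 + 2 = 2; 3 < 2 — FAILS

Because a single integer refutes it, the statement is false.

Answer: False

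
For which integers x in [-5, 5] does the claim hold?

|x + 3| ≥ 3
Holds for: {0, 1, 2, 3, 4, 5}
Fails for: {-5, -4, -3, -2, -1}

Answer: {0, 1, 2, 3, 4, 5}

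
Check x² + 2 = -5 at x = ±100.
x = 100: LHS = 100² + 2 = 10002; 10002 = -5 — FAILS
x = -100: LHS = (-100)² + 2 = 10002; 10002 = -5 — FAILS

Answer: No, fails for both x = 100 and x = -100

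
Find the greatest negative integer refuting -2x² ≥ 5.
Testing negative integers from -1 downward:
x = -1: LHS = -2·(-1)² = -2; -2 ≥ 5 — FAILS  ← closest negative counterexample to 0

Answer: x = -1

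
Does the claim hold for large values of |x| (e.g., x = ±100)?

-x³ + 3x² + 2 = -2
x = 100: LHS = -100³ + 3·100² + 2 = -969998; -969998 = -2 — FAILS
x = -100: LHS = -(-100)³ + 3·(-100)² + 2 = 1030002; 1030002 = -2 — FAILS

Answer: No, fails for both x = 100 and x = -100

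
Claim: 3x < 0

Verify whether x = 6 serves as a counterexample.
Substitute x = 6 into the relation:
x = 6: LHS = 3·6 = 18; 18 < 0 — FAILS

Since the claim fails at x = 6, this value is a counterexample.

Answer: Yes, x = 6 is a counterexample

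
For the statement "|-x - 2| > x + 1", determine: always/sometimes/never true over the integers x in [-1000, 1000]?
Over all integers in [-1000, 1000], LHS − RHS is smallest at x = 0, where it equals 1:
x = 0: LHS = |-0 - 2| = |-2| = 2, RHS = 0 + 1 = 1; 2 > 1 — holds
At the ends of the range:
x = -1000: LHS = |-(-1000) - 2| = |998| = 998, RHS = (-1000) + 1 = -999; 998 > -999 — holds
x = 1000: LHS = |-1000 - 2| = |-1002| = 1002, RHS = 1000 + 1 = 1001; 1002 > 1001 — holds
Hence LHS − RHS is never zero or negative, i.e. LHS > RHS throughout, so the relation holds for every integer in [-1000, 1000].

No counterexample exists.

Answer: Always true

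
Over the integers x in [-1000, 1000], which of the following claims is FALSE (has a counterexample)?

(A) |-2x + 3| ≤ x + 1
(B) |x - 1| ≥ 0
(A) x = 0: LHS = |-2·0 + 3| = |3| = 3, RHS = 0 + 1 = 1; 3 ≤ 1 — FAILS

(B) An absolute value is never negative, so the left side is ≥ 0 for every x, while the right side is 0. Tightest case in [-1000, 1000] is x = 1:
x = 1: LHS = |1 - 1| = |0| = 0; 0 ≥ 0 — holds
Hence LHS − RHS is never negative, i.e. LHS ≥ RHS throughout, so the relation holds for every integer in [-1000, 1000].

Only (A) has a counterexample.

Answer: A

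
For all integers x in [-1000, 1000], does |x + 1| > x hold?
Over all integers in [-1000, 1000], LHS − RHS is smallest at x = 0, where it equals 1:
x = 0: LHS = |0 + 1| = |1| = 1; 1 > 0 — holds
At the ends of the range:
x = -1000: LHS = |(-1000) + 1| = |-999| = 999; 999 > -1000 — holds
x = 1000: LHS = |1000 + 1| = |1001| = 1001; 1001 > 1000 — holds
Hence LHS − RHS is never zero or negative, i.e. LHS > RHS throughout, so the relation holds for every integer in [-1000, 1000].

No counterexample exists.

Answer: True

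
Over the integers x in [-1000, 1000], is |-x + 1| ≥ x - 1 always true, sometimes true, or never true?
Over all integers in [-1000, 1000], LHS − RHS is smallest at x = 1, where it equals 0:
x = 1: LHS = |-1 + 1| = |0| = 0, RHS = 1 - 1 = 0; 0 ≥ 0 — holds
At the ends of the range:
x = -1000: LHS = |-(-1000) + 1| = |1001| = 1001, RHS = (-1000) - 1 = -1001; 1001 ≥ -1001 — holds
x = 1000: LHS = |-1000 + 1| = |-999| = 999, RHS = 1000 - 1 = 999; 999 ≥ 999 — holds
Hence LHS − RHS is never negative, i.e. LHS ≥ RHS throughout, so the relation holds for every integer in [-1000, 1000].

No counterexample exists.

Answer: Always true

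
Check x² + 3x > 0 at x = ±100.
x = 100: LHS = 100² + 3·100 = 10300; 10300 > 0 — holds
x = -100: LHS = (-100)² + 3·(-100) = 9700; 9700 > 0 — holds

Answer: Yes, holds for both x = 100 and x = -100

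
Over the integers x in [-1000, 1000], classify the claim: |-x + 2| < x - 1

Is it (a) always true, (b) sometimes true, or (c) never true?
Holds at x = 2: LHS = |-2 + 2| = |0| = 0, RHS = 2 - 1 = 1; 0 < 1 — holds
Fails at x = 0: LHS = |-0 + 2| = |2| = 2, RHS = 0 - 1 = -1; 2 < -1 — FAILS
It is satisfied by some integers in the range but not all.

Answer: Sometimes true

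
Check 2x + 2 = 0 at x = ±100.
x = 100: LHS = 2·100 + 2 = 202; 202 = 0 — FAILS
x = -100: LHS = 2·(-100) + 2 = -198; -198 = 0 — FAILS

Answer: No, fails for both x = 100 and x = -100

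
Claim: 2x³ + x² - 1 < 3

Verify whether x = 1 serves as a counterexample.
Substitute x = 1 into the relation:
x = 1: LHS = 2·1³ + 1² - 1 = 2; 2 < 3 — holds

The claim holds here, so x = 1 is not a counterexample. (A counterexample exists elsewhere, e.g. x = 2.)

Answer: No, x = 1 is not a counterexample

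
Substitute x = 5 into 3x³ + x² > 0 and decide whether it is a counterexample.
Substitute x = 5 into the relation:
x = 5: LHS = 3·5³ + 5² = 400; 400 > 0 — holds

The claim holds here, so x = 5 is not a counterexample. (A counterexample exists elsewhere, e.g. x = 0.)

Answer: No, x = 5 is not a counterexample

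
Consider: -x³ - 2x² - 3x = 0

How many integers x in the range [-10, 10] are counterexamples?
Counterexamples in [-10, 10]: {-10, -9, -8, -7, -6, -5, -4, -3, -2, -1, 1, 2, 3, 4, 5, 6, 7, 8, 9, 10}.

Counting them gives 20 values.

Answer: 20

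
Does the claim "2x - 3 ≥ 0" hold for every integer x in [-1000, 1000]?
The claim fails at x = 0:
x = 0: LHS = 2·0 - 3 = -3; -3 ≥ 0 — FAILS

Because a single integer refutes it, the statement is false.

Answer: False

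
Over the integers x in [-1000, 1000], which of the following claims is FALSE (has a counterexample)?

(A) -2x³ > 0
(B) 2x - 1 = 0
(A) x = 0: LHS = -2·0³ = 0; 0 > 0 — FAILS
(B) x = 0: LHS = 2·0 - 1 = -1; -1 = 0 — FAILS

Answer: Both A and B are false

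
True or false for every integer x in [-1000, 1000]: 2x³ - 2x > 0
The claim fails at x = 0:
x = 0: LHS = 2·0³ - 2·0 = 0; 0 > 0 — FAILS

Because a single integer refutes it, the statement is false.

Answer: False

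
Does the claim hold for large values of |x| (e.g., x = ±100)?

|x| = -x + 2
x = 100: LHS = |100| = 100, RHS = -100 + 2 = -98; 100 = -98 — FAILS
x = -100: LHS = |-100| = 100, RHS = -(-100) + 2 = 102; 100 = 102 — FAILS

Answer: No, fails for both x = 100 and x = -100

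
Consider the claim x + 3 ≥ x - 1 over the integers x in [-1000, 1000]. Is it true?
Over all integers in [-1000, 1000], LHS − RHS is smallest at x = 0, where it equals 4:
x = 0: LHS = 0 + 3 = 3, RHS = 0 - 1 = -1; 3 ≥ -1 — holds
At the ends of the range:
x = -1000: LHS = (-1000) + 3 = -997, RHS = (-1000) - 1 = -1001; -997 ≥ -1001 — holds
x = 1000: LHS = 1000 + 3 = 1003, RHS = 1000 - 1 = 999; 1003 ≥ 999 — holds
Hence LHS − RHS is never negative, i.e. LHS ≥ RHS throughout, so the relation holds for every integer in [-1000, 1000].

No counterexample exists.

Answer: True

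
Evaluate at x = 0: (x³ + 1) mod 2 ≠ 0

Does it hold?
x = 0: LHS = (0³ + 1) mod 2 = 1 mod 2 = 1; 1 ≠ 0 — holds

The relation is satisfied at x = 0.

Answer: Yes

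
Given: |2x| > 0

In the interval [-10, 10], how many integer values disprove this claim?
Counterexamples in [-10, 10]: {0}.

Counting them gives 1 values.

Answer: 1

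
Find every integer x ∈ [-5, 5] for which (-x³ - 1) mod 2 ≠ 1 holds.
Holds for: {-5, -3, -1, 1, 3, 5}
Fails for: {-4, -2, 0, 2, 4}

Answer: {-5, -3, -1, 1, 3, 5}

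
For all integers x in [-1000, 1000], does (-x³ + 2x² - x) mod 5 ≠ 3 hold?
The claim fails at x = 2:
x = 2: LHS = (-2³ + 2·2² - 2) mod 5 = (-2) mod 5 = 3; 3 ≠ 3 — FAILS

Because a single integer refutes it, the statement is false.

Answer: False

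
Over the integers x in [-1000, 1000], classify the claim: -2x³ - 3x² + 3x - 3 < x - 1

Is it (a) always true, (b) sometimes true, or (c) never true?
Holds at x = 0: LHS = -2·0³ - 3·0² + 3·0 - 3 = -3, RHS = 0 - 1 = -1; -3 < -1 — holds
Fails at x = -3: LHS = -2·(-3)³ - 3·(-3)² + 3·(-3) - 3 = 15, RHS = (-3) - 1 = -4; 15 < -4 — FAILS
It is satisfied by some integers in the range but not all.

Answer: Sometimes true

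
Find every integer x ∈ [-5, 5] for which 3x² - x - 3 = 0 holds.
Track d = LHS − RHS over the integers in [-5, 5]. Equality would need d = 0, but d changes sign only between consecutive integers, jumping over 0:
x = -1: LHS = 3·(-1)² - (-1) - 3 = 1; 1 = 0 — FAILS  (d = 1)
x = 0: LHS = 3·0² - 0 - 3 = -3; -3 = 0 — FAILS  (d = -3)
x = 1: LHS = 3·1² - 1 - 3 = -1; -1 = 0 — FAILS  (d = -1)
x = 2: LHS = 3·2² - 2 - 3 = 7; 7 = 0 — FAILS  (d = 7)
Away from these crossings d keeps a constant sign, and checking every integer in [-5, 5] confirms d ≠ 0 throughout. Hence the two sides are never equal, so the claimed relation (=) fails for every integer in [-5, 5].

Answer: None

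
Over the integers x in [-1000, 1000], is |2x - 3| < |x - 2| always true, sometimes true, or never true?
Over all integers in [-1000, 1000], LHS − RHS is smallest at x = 1, where it equals 0:
x = 1: LHS = |2·1 - 3| = |-1| = 1, RHS = |1 - 2| = |-1| = 1; 1 < 1 — FAILS
At the ends of the range:
x = -1000: LHS = |2·(-1000) - 3| = |-2003| = 2003, RHS = |(-1000) - 2| = |-1002| = 1002; 2003 < 1002 — FAILS
x = 1000: LHS = |2·1000 - 3| = |1997| = 1997, RHS = |1000 - 2| = |998| = 998; 1997 < 998 — FAILS
Hence LHS − RHS is never negative, i.e. LHS ≥ RHS throughout, so the claimed relation (<) fails for every integer in [-1000, 1000].

No integer in the range satisfies it.

Answer: Never true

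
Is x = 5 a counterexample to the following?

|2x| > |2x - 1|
Substitute x = 5 into the relation:
x = 5: LHS = |2·5| = |10| = 10, RHS = |2·5 - 1| = |9| = 9; 10 > 9 — holds

The claim holds here, so x = 5 is not a counterexample. (A counterexample exists elsewhere, e.g. x = 0.)

Answer: No, x = 5 is not a counterexample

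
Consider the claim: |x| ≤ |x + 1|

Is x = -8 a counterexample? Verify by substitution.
Substitute x = -8 into the relation:
x = -8: LHS = |-8| = 8, RHS = |(-8) + 1| = |-7| = 7; 8 ≤ 7 — FAILS

Since the claim fails at x = -8, this value is a counterexample.

Answer: Yes, x = -8 is a counterexample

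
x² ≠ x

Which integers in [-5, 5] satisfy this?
Holds for: {-5, -4, -3, -2, -1, 2, 3, 4, 5}
Fails for: {0, 1}

Answer: {-5, -4, -3, -2, -1, 2, 3, 4, 5}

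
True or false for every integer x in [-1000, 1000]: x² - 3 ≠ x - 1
The claim fails at x = -1:
x = -1: LHS = (-1)² - 3 = -2, RHS = (-1) - 1 = -2; -2 ≠ -2 — FAILS

Because a single integer refutes it, the statement is false.

Answer: False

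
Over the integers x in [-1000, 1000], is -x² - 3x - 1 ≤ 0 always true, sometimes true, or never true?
Holds at x = 0: LHS = -0² - 3·0 - 1 = -1; -1 ≤ 0 — holds
Fails at x = -1: LHS = -(-1)² - 3·(-1) - 1 = 1; 1 ≤ 0 — FAILS
It is satisfied by some integers in the range but not all.

Answer: Sometimes true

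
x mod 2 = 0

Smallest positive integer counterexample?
Testing positive integers:
x = 1: LHS = 1 mod 2 = 1; 1 = 0 — FAILS  ← smallest positive counterexample

Answer: x = 1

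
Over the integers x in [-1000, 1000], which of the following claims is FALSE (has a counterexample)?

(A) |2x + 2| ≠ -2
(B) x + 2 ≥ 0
(A) An absolute value is never negative, so the left side is ≥ 0 for every x, while the right side is -2. Tightest case in [-1000, 1000] is x = -1:
x = -1: LHS = |2·(-1) + 2| = |0| = 0; 0 ≠ -2 — holds
Hence LHS − RHS is never 0, i.e. the two sides are never equal, so the relation holds for every integer in [-1000, 1000].

(B) x = -3: LHS = (-3) + 2 = -1; -1 ≥ 0 — FAILS

Only (B) has a counterexample.

Answer: B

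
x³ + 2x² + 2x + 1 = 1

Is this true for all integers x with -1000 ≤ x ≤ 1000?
The claim fails at x = 1:
x = 1: LHS = 1³ + 2·1² + 2·1 + 1 = 6; 6 = 1 — FAILS

Because a single integer refutes it, the statement is false.

Answer: False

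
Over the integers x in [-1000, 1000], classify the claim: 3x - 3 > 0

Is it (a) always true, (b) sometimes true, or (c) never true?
Holds at x = 2: LHS = 3·2 - 3 = 3; 3 > 0 — holds
Fails at x = 0: LHS = 3·0 - 3 = -3; -3 > 0 — FAILS
It is satisfied by some integers in the range but not all.

Answer: Sometimes true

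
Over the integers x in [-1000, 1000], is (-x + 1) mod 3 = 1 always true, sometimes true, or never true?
Holds at x = 0: LHS = (-0 + 1) mod 3 = 1 mod 3 = 1; 1 = 1 — holds
Fails at x = 1: LHS = (-1 + 1) mod 3 = 0 mod 3 = 0; 0 = 1 — FAILS
It is satisfied by some integers in the range but not all.

Answer: Sometimes true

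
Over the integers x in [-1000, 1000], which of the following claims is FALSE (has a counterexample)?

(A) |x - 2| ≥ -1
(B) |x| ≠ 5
(A) An absolute value is never negative, so the left side is ≥ 0 for every x, while the right side is -1. Tightest case in [-1000, 1000] is x = 2:
x = 2: LHS = |2 - 2| = |0| = 0; 0 ≥ -1 — holds
Hence LHS − RHS is never negative, i.e. LHS ≥ RHS throughout, so the relation holds for every integer in [-1000, 1000].

(B) x = 5: LHS = |5| = 5; 5 ≠ 5 — FAILS

Only (B) has a counterexample.

Answer: B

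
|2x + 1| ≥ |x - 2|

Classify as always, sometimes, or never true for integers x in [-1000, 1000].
Holds at x = 1: LHS = |2·1 + 1| = |3| = 3, RHS = |1 - 2| = |-1| = 1; 3 ≥ 1 — holds
Fails at x = 0: LHS = |2·0 + 1| = |1| = 1, RHS = |0 - 2| = |-2| = 2; 1 ≥ 2 — FAILS
It is satisfied by some integers in the range but not all.

Answer: Sometimes true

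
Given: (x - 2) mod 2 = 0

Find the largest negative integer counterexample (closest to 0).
Testing negative integers from -1 downward:
x = -1: LHS = ((-1) - 2) mod 2 = (-3) mod 2 = 1; 1 = 0 — FAILS  ← closest negative counterexample to 0

Answer: x = -1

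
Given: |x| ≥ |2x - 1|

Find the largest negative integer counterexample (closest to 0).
Testing negative integers from -1 downward:
x = -1: LHS = |-1| = 1, RHS = |2·(-1) - 1| = |-3| = 3; 1 ≥ 3 — FAILS  ← closest negative counterexample to 0

Answer: x = -1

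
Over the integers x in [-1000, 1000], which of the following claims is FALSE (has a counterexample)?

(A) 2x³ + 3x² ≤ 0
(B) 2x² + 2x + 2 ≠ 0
(A) x = 1: LHS = 2·1³ + 3·1² = 5; 5 ≤ 0 — FAILS

(B) Over all integers in [-1000, 1000], LHS − RHS is always positive; it is smallest at x = 0, where it equals 2:
x = 0: LHS = 2·0² + 2·0 + 2 = 2; 2 ≠ 0 — holds
At the ends of the range:
x = -1000: LHS = 2·(-1000)² + 2·(-1000) + 2 = 1998002; 1998002 ≠ 0 — holds
x = 1000: LHS = 2·1000² + 2·1000 + 2 = 2002002; 2002002 ≠ 0 — holds
Hence LHS − RHS is never 0, i.e. the two sides are never equal, so the relation holds for every integer in [-1000, 1000].

Only (A) has a counterexample.

Answer: A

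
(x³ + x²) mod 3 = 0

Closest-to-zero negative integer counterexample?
Testing negative integers from -1 downward:
x = -1: LHS = ((-1)³ + (-1)²) mod 3 = 0 mod 3 = 0; 0 = 0 — holds
x = -2: LHS = ((-2)³ + (-2)²) mod 3 = (-4) mod 3 = 2; 2 = 0 — FAILS  ← closest negative counterexample to 0

Answer: x = -2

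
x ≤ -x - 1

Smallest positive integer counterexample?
Testing positive integers:
x = 1: RHS = -1 - 1 = -2; 1 ≤ -2 — FAILS  ← smallest positive counterexample

Answer: x = 1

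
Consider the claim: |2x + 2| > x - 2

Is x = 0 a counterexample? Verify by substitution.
Substitute x = 0 into the relation:
x = 0: LHS = |2·0 + 2| = |2| = 2, RHS = 0 - 2 = -2; 2 > -2 — holds

The relation holds at x = 0, so it is not a counterexample.

Answer: No, x = 0 is not a counterexample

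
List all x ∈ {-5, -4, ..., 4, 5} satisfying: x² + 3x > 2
Holds for: {-5, -4, 1, 2, 3, 4, 5}
Fails for: {-3, -2, -1, 0}

Answer: {-5, -4, 1, 2, 3, 4, 5}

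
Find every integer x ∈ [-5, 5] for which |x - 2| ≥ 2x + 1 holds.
Holds for: {-5, -4, -3, -2, -1, 0}
Fails for: {1, 2, 3, 4, 5}

Answer: {-5, -4, -3, -2, -1, 0}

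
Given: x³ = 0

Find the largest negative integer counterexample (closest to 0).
Testing negative integers from -1 downward:
x = -1: LHS = (-1)³ = -1; -1 = 0 — FAILS  ← closest negative counterexample to 0

Answer: x = -1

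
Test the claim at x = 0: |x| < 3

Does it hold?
x = 0: LHS = |0| = 0; 0 < 3 — holds

The relation is satisfied at x = 0.

Answer: Yes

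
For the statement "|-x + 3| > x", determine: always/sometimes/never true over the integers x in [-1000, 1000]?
Holds at x = 0: LHS = |-0 + 3| = |3| = 3; 3 > 0 — holds
Fails at x = 2: LHS = |-2 + 3| = |1| = 1; 1 > 2 — FAILS
It is satisfied by some integers in the range but not all.

Answer: Sometimes true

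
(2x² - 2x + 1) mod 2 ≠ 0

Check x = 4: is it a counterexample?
Substitute x = 4 into the relation:
x = 4: LHS = (2·4² - 2·4 + 1) mod 2 = 25 mod 2 = 1; 1 ≠ 0 — holds

The relation holds at x = 4, so it is not a counterexample.

Answer: No, x = 4 is not a counterexample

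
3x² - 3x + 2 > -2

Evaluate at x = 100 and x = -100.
x = 100: LHS = 3·100² - 3·100 + 2 = 29702; 29702 > -2 — holds
x = -100: LHS = 3·(-100)² - 3·(-100) + 2 = 30302; 30302 > -2 — holds

Answer: Yes, holds for both x = 100 and x = -100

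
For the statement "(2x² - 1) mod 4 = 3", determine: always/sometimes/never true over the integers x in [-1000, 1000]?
Holds at x = 0: LHS = (2·0² - 1) mod 4 = (-1) mod 4 = 3; 3 = 3 — holds
Fails at x = 1: LHS = (2·1² - 1) mod 4 = 1 mod 4 = 1; 1 = 3 — FAILS
It is satisfied by some integers in the range but not all.

Answer: Sometimes true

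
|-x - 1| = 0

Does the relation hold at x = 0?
x = 0: LHS = |-0 - 1| = |-1| = 1; 1 = 0 — FAILS

The relation fails at x = 0, so x = 0 is a counterexample.

Answer: No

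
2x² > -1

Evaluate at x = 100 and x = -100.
x = 100: LHS = 2·100² = 20000; 20000 > -1 — holds
x = -100: LHS = 2·(-100)² = 20000; 20000 > -1 — holds

Answer: Yes, holds for both x = 100 and x = -100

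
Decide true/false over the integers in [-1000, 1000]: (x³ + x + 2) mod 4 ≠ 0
The claim fails at x = 1:
x = 1: LHS = (1³ + 1 + 2) mod 4 = 4 mod 4 = 0; 0 ≠ 0 — FAILS

Because a single integer refutes it, the statement is false.

Answer: False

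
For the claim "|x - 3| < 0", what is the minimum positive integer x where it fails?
Testing positive integers:
x = 1: LHS = |1 - 3| = |-2| = 2; 2 < 0 — FAILS  ← smallest positive counterexample

Answer: x = 1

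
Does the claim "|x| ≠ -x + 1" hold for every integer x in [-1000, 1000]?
Track d = LHS − RHS over the integers in [-1000, 1000]. Equality would need d = 0, but d changes sign only between consecutive integers, jumping over 0:
x = 0: LHS = |0| = 0, RHS = -0 + 1 = 1; 0 ≠ 1 — holds  (d = -1)
x = 1: LHS = |1| = 1, RHS = -1 + 1 = 0; 1 ≠ 0 — holds  (d = 1)
Away from these crossings d keeps a constant sign, and checking every integer in [-1000, 1000] confirms d ≠ 0 throughout. Hence the two sides are never equal, so the relation holds for every integer in [-1000, 1000].

No counterexample exists.

Answer: True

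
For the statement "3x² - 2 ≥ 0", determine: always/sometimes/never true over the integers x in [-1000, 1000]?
Holds at x = 1: LHS = 3·1² - 2 = 1; 1 ≥ 0 — holds
Fails at x = 0: LHS = 3·0² - 2 = -2; -2 ≥ 0 — FAILS
It is satisfied by some integers in the range but not all.

Answer: Sometimes true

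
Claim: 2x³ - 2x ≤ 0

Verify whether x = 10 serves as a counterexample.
Substitute x = 10 into the relation:
x = 10: LHS = 2·10³ - 2·10 = 1980; 1980 ≤ 0 — FAILS

Since the claim fails at x = 10, this value is a counterexample.

Answer: Yes, x = 10 is a counterexample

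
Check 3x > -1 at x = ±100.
x = 100: LHS = 3·100 = 300; 300 > -1 — holds
x = -100: LHS = 3·(-100) = -300; -300 > -1 — FAILS

Answer: Partially: holds for x = 100, fails for x = -100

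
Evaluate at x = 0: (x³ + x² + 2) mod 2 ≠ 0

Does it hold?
x = 0: LHS = (0³ + 0² + 2) mod 2 = 2 mod 2 = 0; 0 ≠ 0 — FAILS

The relation fails at x = 0, so x = 0 is a counterexample.

Answer: No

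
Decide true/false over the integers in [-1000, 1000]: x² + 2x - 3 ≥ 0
The claim fails at x = 0:
x = 0: LHS = 0² + 2·0 - 3 = -3; -3 ≥ 0 — FAILS

Because a single integer refutes it, the statement is false.

Answer: False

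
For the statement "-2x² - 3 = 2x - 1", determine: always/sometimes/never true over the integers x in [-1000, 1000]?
Over all integers in [-1000, 1000], LHS − RHS is always negative; it is closest to 0 at x = 0, where it equals -2:
x = 0: LHS = -2·0² - 3 = -3, RHS = 2·0 - 1 = -1; -3 = -1 — FAILS
At the ends of the range:
x = -1000: LHS = -2·(-1000)² - 3 = -2000003, RHS = 2·(-1000) - 1 = -2001; -2000003 = -2001 — FAILS
x = 1000: LHS = -2·1000² - 3 = -2000003, RHS = 2·1000 - 1 = 1999; -2000003 = 1999 — FAILS
Hence LHS − RHS is never 0, i.e. the two sides are never equal, so the claimed relation (=) fails for every integer in [-1000, 1000].

No integer in the range satisfies it.

Answer: Never true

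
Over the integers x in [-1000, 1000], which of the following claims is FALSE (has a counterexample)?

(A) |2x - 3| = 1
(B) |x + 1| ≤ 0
(A) x = 0: LHS = |2·0 - 3| = |-3| = 3; 3 = 1 — FAILS
(B) x = 0: LHS = |0 + 1| = |1| = 1; 1 ≤ 0 — FAILS

Answer: Both A and B are false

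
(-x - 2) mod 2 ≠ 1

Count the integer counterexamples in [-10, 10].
Counterexamples in [-10, 10]: {-9, -7, -5, -3, -1, 1, 3, 5, 7, 9}.

Counting them gives 10 values.

Answer: 10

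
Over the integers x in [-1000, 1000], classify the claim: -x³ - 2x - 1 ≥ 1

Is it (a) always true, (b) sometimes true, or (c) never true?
Holds at x = -1: LHS = -(-1)³ - 2·(-1) - 1 = 2; 2 ≥ 1 — holds
Fails at x = 0: LHS = -0³ - 2·0 - 1 = -1; -1 ≥ 1 — FAILS
It is satisfied by some integers in the range but not all.

Answer: Sometimes true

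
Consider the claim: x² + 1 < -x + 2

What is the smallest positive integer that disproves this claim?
Testing positive integers:
x = 1: LHS = 1² + 1 = 2, RHS = -1 + 2 = 1; 2 < 1 — FAILS  ← smallest positive counterexample

Answer: x = 1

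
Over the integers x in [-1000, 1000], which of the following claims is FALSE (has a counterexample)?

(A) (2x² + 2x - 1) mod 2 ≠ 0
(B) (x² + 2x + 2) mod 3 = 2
(A) For a polynomial with integer coefficients, its value mod 2 depends only on x mod 2, so it suffices to check one representative of each residue class, x = 0, 1:
x = 0: LHS = (2·0² + 2·0 - 1) mod 2 = (-1) mod 2 = 1; 1 ≠ 0 — holds
x = 1: LHS = (2·1² + 2·1 - 1) mod 2 = 3 mod 2 = 1; 1 ≠ 0 — holds
The relation holds in every residue class, so the relation holds for every integer in [-1000, 1000].

(B) x = -1: LHS = ((-1)² + 2·(-1) + 2) mod 3 = 1 mod 3 = 1; 1 = 2 — FAILS

Only (B) has a counterexample.

Answer: B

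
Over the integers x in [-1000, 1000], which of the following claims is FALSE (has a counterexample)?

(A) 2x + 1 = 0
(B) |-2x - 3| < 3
(A) x = 0: LHS = 2·0 + 1 = 1; 1 = 0 — FAILS
(B) x = 0: LHS = |-2·0 - 3| = |-3| = 3; 3 < 3 — FAILS

Answer: Both A and B are false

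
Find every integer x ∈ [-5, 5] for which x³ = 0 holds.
Holds for: {0}
Fails for: {-5, -4, -3, -2, -1, 1, 2, 3, 4, 5}

Answer: {0}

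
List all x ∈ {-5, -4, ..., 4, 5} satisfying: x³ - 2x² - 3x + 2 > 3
Holds for: {4, 5}
Fails for: {-5, -4, -3, -2, -1, 0, 1, 2, 3}

Answer: {4, 5}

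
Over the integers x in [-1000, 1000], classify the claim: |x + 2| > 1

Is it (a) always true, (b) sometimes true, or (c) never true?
Holds at x = 0: LHS = |0 + 2| = |2| = 2; 2 > 1 — holds
Fails at x = -1: LHS = |(-1) + 2| = |1| = 1; 1 > 1 — FAILS
It is satisfied by some integers in the range but not all.

Answer: Sometimes true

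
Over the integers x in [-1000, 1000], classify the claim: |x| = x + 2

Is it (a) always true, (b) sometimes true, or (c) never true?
Holds at x = -1: LHS = |-1| = 1, RHS = (-1) + 2 = 1; 1 = 1 — holds
Fails at x = 0: LHS = |0| = 0, RHS = 0 + 2 = 2; 0 = 2 — FAILS
It is satisfied by some integers in the range but not all.

Answer: Sometimes true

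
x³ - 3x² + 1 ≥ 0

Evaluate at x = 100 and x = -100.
x = 100: LHS = 100³ - 3·100² + 1 = 970001; 970001 ≥ 0 — holds
x = -100: LHS = (-100)³ - 3·(-100)² + 1 = -1029999; -1029999 ≥ 0 — FAILS

Answer: Partially: holds for x = 100, fails for x = -100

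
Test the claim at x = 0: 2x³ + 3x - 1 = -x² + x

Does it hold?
x = 0: LHS = 2·0³ + 3·0 - 1 = -1, RHS = -0² + 0 = 0; -1 = 0 — FAILS

The relation fails at x = 0, so x = 0 is a counterexample.

Answer: No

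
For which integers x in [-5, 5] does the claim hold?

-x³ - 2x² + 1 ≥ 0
Holds for: {-5, -4, -3, -2, -1, 0}
Fails for: {1, 2, 3, 4, 5}

Answer: {-5, -4, -3, -2, -1, 0}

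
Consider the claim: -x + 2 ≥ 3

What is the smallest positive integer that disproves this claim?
Testing positive integers:
x = 1: LHS = -1 + 2 = 1; 1 ≥ 3 — FAILS  ← smallest positive counterexample

Answer: x = 1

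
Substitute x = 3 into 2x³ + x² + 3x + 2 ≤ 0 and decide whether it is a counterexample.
Substitute x = 3 into the relation:
x = 3: LHS = 2·3³ + 3² + 3·3 + 2 = 74; 74 ≤ 0 — FAILS

Since the claim fails at x = 3, this value is a counterexample.

Answer: Yes, x = 3 is a counterexample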